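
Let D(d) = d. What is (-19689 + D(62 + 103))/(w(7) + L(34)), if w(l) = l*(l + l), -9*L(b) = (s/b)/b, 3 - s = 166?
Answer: -203127696/1019755 ≈ -199.19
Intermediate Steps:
s = -163 (s = 3 - 1*166 = 3 - 166 = -163)
L(b) = 163/(9*b**2) (L(b) = -(-163/b)/(9*b) = -(-163)/(9*b**2) = 163/(9*b**2))
w(l) = 2*l**2 (w(l) = l*(2*l) = 2*l**2)
(-19689 + D(62 + 103))/(w(7) + L(34)) = (-19689 + (62 + 103))/(2*7**2 + (163/9)/34**2) = (-19689 + 165)/(2*49 + (163/9)*(1/1156)) = -19524/(98 + 163/10404) = -19524/1019755/10404 = -19524*10404/1019755 = -203127696/1019755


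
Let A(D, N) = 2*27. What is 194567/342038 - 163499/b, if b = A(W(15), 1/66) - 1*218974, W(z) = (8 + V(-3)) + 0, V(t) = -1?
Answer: 49258739301/37439479480 ≈ 1.3157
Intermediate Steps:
W(z) = 7 (W(z) = (8 - 1) + 0 = 7 + 0 = 7)
A(D, N) = 54
b = -218920 (b = 54 - 1*218974 = 54 - 218974 = -218920)
194567/342038 - 163499/b = 194567/342038 - 163499/(-218920) = 194567*(1/342038) - 163499*(-1/218920) = 194567/342038 + 163499/218920 = 49258739301/37439479480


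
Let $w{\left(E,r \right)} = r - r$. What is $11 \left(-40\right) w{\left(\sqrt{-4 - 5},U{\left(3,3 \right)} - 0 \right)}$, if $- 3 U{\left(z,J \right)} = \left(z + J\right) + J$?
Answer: $0$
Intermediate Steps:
$U{\left(z,J \right)} = - \frac{2 J}{3} - \frac{z}{3}$ ($U{\left(z,J \right)} = - \frac{\left(z + J\right) + J}{3} = - \frac{\left(J + z\right) + J}{3} = - \frac{z + 2 J}{3} = - \frac{2 J}{3} - \frac{z}{3}$)
$w{\left(E,r \right)} = 0$
$11 \left(-40\right) w{\left(\sqrt{-4 - 5},U{\left(3,3 \right)} - 0 \right)} = 11 \left(-40\right) 0 = \left(-440\right) 0 = 0$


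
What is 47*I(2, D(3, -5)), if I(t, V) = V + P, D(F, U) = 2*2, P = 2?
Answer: 282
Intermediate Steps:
D(F, U) = 4
I(t, V) = 2 + V (I(t, V) = V + 2 = 2 + V)
47*I(2, D(3, -5)) = 47*(2 + 4) = 47*6 = 282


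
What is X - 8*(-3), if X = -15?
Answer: 9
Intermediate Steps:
X - 8*(-3) = -15 - 8*(-3) = -15 + 24 = 9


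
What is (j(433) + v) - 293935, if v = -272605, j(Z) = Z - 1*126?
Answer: -566233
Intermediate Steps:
j(Z) = -126 + Z (j(Z) = Z - 126 = -126 + Z)
(j(433) + v) - 293935 = ((-126 + 433) - 272605) - 293935 = (307 - 272605) - 293935 = -272298 - 293935 = -566233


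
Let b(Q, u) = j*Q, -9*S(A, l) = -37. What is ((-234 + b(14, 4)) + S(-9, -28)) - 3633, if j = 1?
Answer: -34640/9 ≈ -3848.9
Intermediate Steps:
S(A, l) = 37/9 (S(A, l) = -⅑*(-37) = 37/9)
b(Q, u) = Q (b(Q, u) = 1*Q = Q)
((-234 + b(14, 4)) + S(-9, -28)) - 3633 = ((-234 + 14) + 37/9) - 3633 = (-220 + 37/9) - 3633 = -1943/9 - 3633 = -34640/9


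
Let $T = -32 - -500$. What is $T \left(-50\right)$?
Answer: $-23400$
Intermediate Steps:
$T = 468$ ($T = -32 + 500 = 468$)
$T \left(-50\right) = 468 \left(-50\right) = -23400$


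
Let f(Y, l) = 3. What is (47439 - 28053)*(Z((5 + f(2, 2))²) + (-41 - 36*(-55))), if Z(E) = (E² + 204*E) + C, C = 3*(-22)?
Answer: 368818650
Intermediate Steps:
C = -66
Z(E) = -66 + E² + 204*E (Z(E) = (E² + 204*E) - 66 = -66 + E² + 204*E)
(47439 - 28053)*(Z((5 + f(2, 2))²) + (-41 - 36*(-55))) = (47439 - 28053)*((-66 + ((5 + 3)²)² + 204*(5 + 3)²) + (-41 - 36*(-55))) = 19386*((-66 + (8²)² + 204*8²) + (-41 + 1980)) = 19386*((-66 + 64² + 204*64) + 1939) = 19386*((-66 + 4096 + 13056) + 1939) = 19386*(17086 + 1939) = 19386*19025 = 368818650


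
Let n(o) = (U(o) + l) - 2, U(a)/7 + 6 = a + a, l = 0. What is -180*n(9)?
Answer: -14760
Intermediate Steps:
U(a) = -42 + 14*a (U(a) = -42 + 7*(a + a) = -42 + 7*(2*a) = -42 + 14*a)
n(o) = -44 + 14*o (n(o) = ((-42 + 14*o) + 0) - 2 = (-42 + 14*o) - 2 = -44 + 14*o)
-180*n(9) = -180*(-44 + 14*9) = -180*(-44 + 126) = -180*82 = -14760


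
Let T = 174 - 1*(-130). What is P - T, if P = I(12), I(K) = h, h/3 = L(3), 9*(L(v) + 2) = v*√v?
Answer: -310 + √3 ≈ -308.27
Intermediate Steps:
L(v) = -2 + v^(3/2)/9 (L(v) = -2 + (v*√v)/9 = -2 + v^(3/2)/9)
h = -6 + √3 (h = 3*(-2 + 3^(3/2)/9) = 3*(-2 + (3*√3)/9) = 3*(-2 + √3/3) = -6 + √3 ≈ -4.2680)
I(K) = -6 + √3
P = -6 + √3 ≈ -4.2680
T = 304 (T = 174 + 130 = 304)
P - T = (-6 + √3) - 1*304 = (-6 + √3) - 304 = -310 + √3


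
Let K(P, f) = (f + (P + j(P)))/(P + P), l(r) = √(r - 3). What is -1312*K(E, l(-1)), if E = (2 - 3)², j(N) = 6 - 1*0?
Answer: -4592 - 1312*I ≈ -4592.0 - 1312.0*I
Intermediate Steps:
j(N) = 6 (j(N) = 6 + 0 = 6)
l(r) = √(-3 + r)
E = 1 (E = (-1)² = 1)
K(P, f) = (6 + P + f)/(2*P) (K(P, f) = (f + (P + 6))/(P + P) = (f + (6 + P))/((2*P)) = (6 + P + f)*(1/(2*P)) = (6 + P + f)/(2*P))
-1312*K(E, l(-1)) = -656*(6 + 1 + √(-3 - 1))/1 = -656*(6 + 1 + √(-4)) = -656*(6 + 1 + 2*I) = -656*(7 + 2*I) = -1312*(7/2 + I) = -4592 - 1312*I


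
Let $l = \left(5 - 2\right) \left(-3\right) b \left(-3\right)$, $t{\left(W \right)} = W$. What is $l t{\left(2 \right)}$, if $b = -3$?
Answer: $-162$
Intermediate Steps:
$l = -81$ ($l = \left(5 - 2\right) \left(-3\right) \left(-3\right) \left(-3\right) = 3 \left(-3\right) \left(-3\right) \left(-3\right) = \left(-9\right) \left(-3\right) \left(-3\right) = 27 \left(-3\right) = -81$)
$l t{\left(2 \right)} = \left(-81\right) 2 = -162$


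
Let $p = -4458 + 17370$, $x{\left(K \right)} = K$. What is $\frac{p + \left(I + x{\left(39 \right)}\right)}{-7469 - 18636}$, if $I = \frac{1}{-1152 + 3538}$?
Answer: $- \frac{30901087}{62286530} \approx -0.49611$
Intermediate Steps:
$I = \frac{1}{2386} \approx 0.00041911$
$p = 12912$
$\frac{p + \left(I + x{\left(39 \right)}\right)}{-7469 - 18636} = \frac{12912 + \left(\frac{1}{2386} + 39\right)}{-7469 - 18636} = \frac{12912 + \frac{93055}{2386}}{-26105} = \frac{30901087}{2386} \left(- \frac{1}{26105}\right) = - \frac{30901087}{62286530}$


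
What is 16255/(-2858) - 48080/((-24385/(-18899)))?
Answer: -519471572307/13938466 ≈ -37269.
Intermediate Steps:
16255/(-2858) - 48080/((-24385/(-18899))) = 16255*(-1/2858) - 48080/((-24385*(-1/18899))) = -16255/2858 - 48080/24385/18899 = -16255/2858 - 48080*18899/24385 = -16255/2858 - 181732784/4877 = -519471572307/13938466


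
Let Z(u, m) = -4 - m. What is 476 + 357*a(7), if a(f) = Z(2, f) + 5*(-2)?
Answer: -7021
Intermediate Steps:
a(f) = -14 - f (a(f) = (-4 - f) + 5*(-2) = (-4 - f) - 10 = -14 - f)
476 + 357*a(7) = 476 + 357*(-14 - 1*7) = 476 + 357*(-14 - 7) = 476 + 357*(-21) = 476 - 7497 = -7021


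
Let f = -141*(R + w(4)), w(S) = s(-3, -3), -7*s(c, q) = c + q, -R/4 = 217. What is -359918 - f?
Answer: -3375296/7 ≈ -4.8219e+5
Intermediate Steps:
R = -868 (R = -4*217 = -868)
s(c, q) = -c/7 - q/7 (s(c, q) = -(c + q)/7 = -c/7 - q/7)
w(S) = 6/7 (w(S) = -⅐*(-3) - ⅐*(-3) = 3/7 + 3/7 = 6/7)
f = 855870/7 (f = -141*(-868 + 6/7) = -141*(-6070/7) = 855870/7 ≈ 1.2227e+5)
-359918 - f = -359918 - 1*855870/7 = -359918 - 855870/7 = -3375296/7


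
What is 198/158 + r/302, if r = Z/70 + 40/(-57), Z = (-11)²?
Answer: 119616683/95193420 ≈ 1.2566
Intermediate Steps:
Z = 121
r = 4097/3990 (r = 121/70 + 40/(-57) = 121*(1/70) + 40*(-1/57) = 121/70 - 40/57 = 4097/3990 ≈ 1.0268)
198/158 + r/302 = 198/158 + (4097/3990)/302 = 198*(1/158) + (4097/3990)*(1/302) = 99/79 + 4097/1204980 = 119616683/95193420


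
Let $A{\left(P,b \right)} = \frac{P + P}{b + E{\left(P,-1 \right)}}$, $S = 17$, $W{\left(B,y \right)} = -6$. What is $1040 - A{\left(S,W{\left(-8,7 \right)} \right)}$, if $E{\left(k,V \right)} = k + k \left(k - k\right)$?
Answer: $\frac{11406}{11} \approx 1036.9$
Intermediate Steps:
$E{\left(k,V \right)} = k$ ($E{\left(k,V \right)} = k + k 0 = k + 0 = k$)
$A{\left(P,b \right)} = \frac{2 P}{P + b}$ ($A{\left(P,b \right)} = \frac{P + P}{b + P} = \frac{2 P}{P + b}$)
$1040 - A{\left(S,W{\left(-8,7 \right)} \right)} = 1040 - 2 \cdot 17 \frac{1}{17 - 6} = 1040 - 2 \cdot 17 \cdot \frac{1}{11} = 1040 - \frac{34}{11} = \frac{11406}{11}$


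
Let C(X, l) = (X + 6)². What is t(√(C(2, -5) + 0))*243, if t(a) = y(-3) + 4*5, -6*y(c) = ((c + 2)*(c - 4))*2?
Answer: 4293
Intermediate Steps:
C(X, l) = (6 + X)²
y(c) = -(-4 + c)*(2 + c)/3 (y(c) = -(c + 2)*(c - 4)*2/6 = -(2 + c)*(-4 + c)*2/6 = -(-4 + c)*(2 + c)*2/6 = -(-4 + c)*(2 + c)/3)
t(a) = 53/3 (t(a) = (8/3 - ⅓*(-3)² + (⅔)*(-3)) + 4*5 = (8/3 - ⅓*9 - 2) + 20 = (8/3 - 3 - 2) + 20 = -7/3 + 20 = 53/3)
t(√(C(2, -5) + 0))*243 = (53/3)*243 = 4293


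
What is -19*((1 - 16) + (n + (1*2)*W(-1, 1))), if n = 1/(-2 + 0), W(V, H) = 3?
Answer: 361/2 ≈ 180.50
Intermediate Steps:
n = -½ (n = 1/(-2) = -½ ≈ -0.50000)
-19*((1 - 16) + (n + (1*2)*W(-1, 1))) = -19*((1 - 16) + (-½ + (1*2)*3)) = -19*(-15 + (-½ + 2*3)) = -19*(-15 + (-½ + 6)) = -19*(-15 + 11/2) = -19*(-19/2) = 361/2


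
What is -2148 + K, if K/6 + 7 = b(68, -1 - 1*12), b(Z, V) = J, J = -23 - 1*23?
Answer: -2466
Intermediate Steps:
J = -46 (J = -23 - 23 = -46)
b(Z, V) = -46
K = -318 (K = -42 + 6*(-46) = -42 - 276 = -318)
-2148 + K = -2148 - 318 = -2466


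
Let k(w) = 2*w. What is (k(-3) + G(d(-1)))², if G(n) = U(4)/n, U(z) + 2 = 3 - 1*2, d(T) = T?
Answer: 25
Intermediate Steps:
U(z) = -1 (U(z) = -2 + (3 - 1*2) = -2 + (3 - 2) = -2 + 1 = -1)
G(n) = -1/n
(k(-3) + G(d(-1)))² = (2*(-3) - 1/(-1))² = (-6 - 1*(-1))² = (-6 + 1)² = (-5)² = 25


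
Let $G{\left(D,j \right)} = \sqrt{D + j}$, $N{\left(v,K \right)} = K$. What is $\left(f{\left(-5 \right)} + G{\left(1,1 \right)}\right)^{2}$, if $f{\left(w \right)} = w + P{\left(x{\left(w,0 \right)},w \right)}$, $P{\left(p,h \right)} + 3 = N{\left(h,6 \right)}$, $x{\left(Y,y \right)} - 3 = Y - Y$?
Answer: $\left(-2 + \sqrt{2}\right)^{2} \approx 0.34315$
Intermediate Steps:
$x{\left(Y,y \right)} = 3$ ($x{\left(Y,y \right)} = 3 + \left(Y - Y\right) = 3 + 0 = 3$)
$P{\left(p,h \right)} = 3$ ($P{\left(p,h \right)} = -3 + 6 = 3$)
$f{\left(w \right)} = 3 + w$ ($f{\left(w \right)} = w + 3 = 3 + w$)
$\left(f{\left(-5 \right)} + G{\left(1,1 \right)}\right)^{2} = \left(\left(3 - 5\right) + \sqrt{1 + 1}\right)^{2} = \left(-2 + \sqrt{2}\right)^{2}$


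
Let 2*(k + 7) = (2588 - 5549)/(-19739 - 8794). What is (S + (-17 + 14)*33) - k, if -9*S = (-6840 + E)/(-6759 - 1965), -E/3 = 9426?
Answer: -1918755476/20743491 ≈ -92.499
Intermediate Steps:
E = -28278 (E = -3*9426 = -28278)
k = -132167/19022 (k = -7 + ((2588 - 5549)/(-19739 - 8794))/2 = -7 + (-2961/(-28533))/2 = -7 + (-2961*(-1/28533))/2 = -7 + (½)*(987/9511) = -7 + 987/19022 = -132167/19022 ≈ -6.9481)
S = -1951/4362 (S = -(-6840 - 28278)/(9*(-6759 - 1965)) = -(-3902)/(-8724) = -(-3902)*(-1)/8724 = -⅑*5853/1454 = -1951/4362 ≈ -0.44727)
(S + (-17 + 14)*33) - k = (-1951/4362 + (-17 + 14)*33) - 1*(-132167/19022) = (-1951/4362 - 3*33) + 132167/19022 = (-1951/4362 - 99) + 132167/19022 = -433789/4362 + 132167/19022 = -1918755476/20743491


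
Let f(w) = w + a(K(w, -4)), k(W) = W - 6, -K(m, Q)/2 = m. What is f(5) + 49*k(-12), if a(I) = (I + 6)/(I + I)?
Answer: -4384/5 ≈ -876.80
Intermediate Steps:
K(m, Q) = -2*m
k(W) = -6 + W
a(I) = (6 + I)/(2*I) (a(I) = (6 + I)/((2*I)) = (6 + I)*(1/(2*I)) = (6 + I)/(2*I))
f(w) = w - (6 - 2*w)/(4*w) (f(w) = w + (6 - 2*w)/(2*((-2*w))) = w + (-1/(2*w))*(6 - 2*w)/2 = w - (6 - 2*w)/(4*w))
f(5) + 49*k(-12) = (½ + 5 - 3/2/5) + 49*(-6 - 12) = (½ + 5 - 3/2*⅕) + 49*(-18) = (½ + 5 - 3/10) - 882 = 26/5 - 882 = -4384/5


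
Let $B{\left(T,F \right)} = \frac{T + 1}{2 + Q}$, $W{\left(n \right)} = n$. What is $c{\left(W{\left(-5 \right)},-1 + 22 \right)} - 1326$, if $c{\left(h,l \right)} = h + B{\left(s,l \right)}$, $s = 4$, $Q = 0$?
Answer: $- \frac{2657}{2} \approx -1328.5$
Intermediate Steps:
$B{\left(T,F \right)} = \frac{1}{2} + \frac{T}{2}$ ($B{\left(T,F \right)} = \frac{T + 1}{2 + 0} = \frac{1 + T}{2} = \left(1 + T\right) \frac{1}{2} = \frac{1}{2} + \frac{T}{2}$)
$c{\left(h,l \right)} = \frac{5}{2} + h$ ($c{\left(h,l \right)} = h + \left(\frac{1}{2} + \frac{1}{2} \cdot 4\right) = h + \left(\frac{1}{2} + 2\right) = h + \frac{5}{2} = \frac{5}{2} + h$)
$c{\left(W{\left(-5 \right)},-1 + 22 \right)} - 1326 = \left(\frac{5}{2} - 5\right) - 1326 = - \frac{5}{2} - 1326 = - \frac{2657}{2}$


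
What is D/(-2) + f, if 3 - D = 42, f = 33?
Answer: 105/2 ≈ 52.500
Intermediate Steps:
D = -39 (D = 3 - 1*42 = 3 - 42 = -39)
D/(-2) + f = -39/(-2) + 33 = -39*(-½) + 33 = 39/2 + 33 = 105/2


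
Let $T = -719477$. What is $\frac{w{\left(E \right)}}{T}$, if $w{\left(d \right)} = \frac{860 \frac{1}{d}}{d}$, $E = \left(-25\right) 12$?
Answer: $- \frac{43}{3237646500} \approx -1.3281 \cdot 10^{-8}$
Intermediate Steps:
$E = -300$
$w{\left(d \right)} = \frac{860}{d^{2}}$
$\frac{w{\left(E \right)}}{T} = \frac{860 \cdot \frac{1}{90000}}{-719477} = 860 \cdot \frac{1}{90000} \left(- \frac{1}{719477}\right) = \frac{43}{4500} \left(- \frac{1}{719477}\right) = - \frac{43}{3237646500}$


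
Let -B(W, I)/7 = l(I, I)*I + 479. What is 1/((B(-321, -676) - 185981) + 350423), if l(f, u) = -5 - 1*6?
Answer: 1/109037 ≈ 9.1712e-6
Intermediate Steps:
l(f, u) = -11 (l(f, u) = -5 - 6 = -11)
B(W, I) = -3353 + 77*I (B(W, I) = -7*(-11*I + 479) = -7*(479 - 11*I) = -3353 + 77*I)
1/((B(-321, -676) - 185981) + 350423) = 1/(((-3353 + 77*(-676)) - 185981) + 350423) = 1/(((-3353 - 52052) - 185981) + 350423) = 1/((-55405 - 185981) + 350423) = 1/(-241386 + 350423) = 1/109037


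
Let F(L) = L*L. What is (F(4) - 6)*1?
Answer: 10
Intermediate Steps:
F(L) = L**2
(F(4) - 6)*1 = (4**2 - 6)*1 = (16 - 6)*1 = 10*1 = 10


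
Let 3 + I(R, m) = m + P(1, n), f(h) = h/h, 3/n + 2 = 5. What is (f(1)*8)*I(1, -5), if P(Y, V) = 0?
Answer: -64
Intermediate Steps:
n = 1 (n = 3/(-2 + 5) = 3/3 = 3*(1/3) = 1)
f(h) = 1
I(R, m) = -3 + m (I(R, m) = -3 + (m + 0) = -3 + m)
(f(1)*8)*I(1, -5) = (1*8)*(-3 - 5) = 8*(-8) = -64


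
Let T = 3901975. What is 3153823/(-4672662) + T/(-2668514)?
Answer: -6662157784118/3117265991067 ≈ -2.1372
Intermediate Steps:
3153823/(-4672662) + T/(-2668514) = 3153823/(-4672662) + 3901975/(-2668514) = 3153823*(-1/4672662) + 3901975*(-1/2668514) = -3153823/4672662 - 3901975/2668514 = -6662157784118/3117265991067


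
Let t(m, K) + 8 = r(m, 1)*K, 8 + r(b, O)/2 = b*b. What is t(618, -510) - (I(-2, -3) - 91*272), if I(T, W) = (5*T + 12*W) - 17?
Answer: -389529513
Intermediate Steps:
r(b, O) = -16 + 2*b² (r(b, O) = -16 + 2*(b*b) = -16 + 2*b²)
t(m, K) = -8 + K*(-16 + 2*m²) (t(m, K) = -8 + (-16 + 2*m²)*K = -8 + K*(-16 + 2*m²))
I(T, W) = -17 + 5*T + 12*W
t(618, -510) - (I(-2, -3) - 91*272) = (-8 + 2*(-510)*(-8 + 618²)) - ((-17 + 5*(-2) + 12*(-3)) - 91*272) = (-8 + 2*(-510)*(-8 + 381924)) - ((-17 - 10 - 36) - 24752) = (-8 + 2*(-510)*381916) - (-63 - 24752) = (-8 - 389554320) - 1*(-24815) = -389554328 + 24815 = -389529513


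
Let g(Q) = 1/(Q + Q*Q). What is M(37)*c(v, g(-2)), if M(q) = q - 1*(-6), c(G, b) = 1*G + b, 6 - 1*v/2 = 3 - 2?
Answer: 903/2 ≈ 451.50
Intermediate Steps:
v = 10 (v = 12 - 2*(3 - 2) = 12 - 2*1 = 12 - 2 = 10)
g(Q) = 1/(Q + Q²)
c(G, b) = G + b
M(q) = 6 + q (M(q) = q + 6 = 6 + q)
M(37)*c(v, g(-2)) = (6 + 37)*(10 + 1/((-2)*(1 - 2))) = 43*(10 - ½/(-1)) = 43*(10 - ½*(-1)) = 43*(10 + ½) = 43*(21/2) = 903/2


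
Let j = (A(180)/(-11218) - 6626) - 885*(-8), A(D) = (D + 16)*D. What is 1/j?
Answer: 5609/2528846 ≈ 0.0022180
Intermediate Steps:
A(D) = D*(16 + D) (A(D) = (16 + D)*D = D*(16 + D))
j = 2528846/5609 (j = ((180*(16 + 180))/(-11218) - 6626) - 885*(-8) = ((180*196)*(-1/11218) - 6626) + 7080 = (35280*(-1/11218) - 6626) + 7080 = (-17640/5609 - 6626) + 7080 = -37182874/5609 + 7080 = 2528846/5609 ≈ 450.85)
1/j = 1/(2528846/5609) = 5609/2528846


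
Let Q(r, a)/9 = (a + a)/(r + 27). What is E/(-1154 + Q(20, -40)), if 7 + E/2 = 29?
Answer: -1034/27479 ≈ -0.037629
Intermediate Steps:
Q(r, a) = 18*a/(27 + r) (Q(r, a) = 9*((a + a)/(r + 27)) = 9*((2*a)/(27 + r)) = 9*(2*a/(27 + r)) = 18*a/(27 + r))
E = 44 (E = -14 + 2*29 = -14 + 58 = 44)
E/(-1154 + Q(20, -40)) = 44/(-1154 + 18*(-40)/(27 + 20)) = 44/(-1154 + 18*(-40)/47) = 44/(-1154 + 18*(-40)*(1/47)) = 44/(-1154 - 720/47) = 44/(-54958/47) = 44*(-47/54958) = -1034/27479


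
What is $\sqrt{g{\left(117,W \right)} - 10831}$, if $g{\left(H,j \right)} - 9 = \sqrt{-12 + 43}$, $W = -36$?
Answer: $\sqrt{-10822 + \sqrt{31}} \approx 104.0 i$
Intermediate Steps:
$g{\left(H,j \right)} = 9 + \sqrt{31}$ ($g{\left(H,j \right)} = 9 + \sqrt{-12 + 43} = 9 + \sqrt{31}$)
$\sqrt{g{\left(117,W \right)} - 10831} = \sqrt{\left(9 + \sqrt{31}\right) - 10831} = \sqrt{-10822 + \sqrt{31}}$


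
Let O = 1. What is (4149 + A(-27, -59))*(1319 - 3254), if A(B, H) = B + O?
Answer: -7978005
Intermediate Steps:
A(B, H) = 1 + B (A(B, H) = B + 1 = 1 + B)
(4149 + A(-27, -59))*(1319 - 3254) = (4149 + (1 - 27))*(1319 - 3254) = (4149 - 26)*(-1935) = 4123*(-1935) = -7978005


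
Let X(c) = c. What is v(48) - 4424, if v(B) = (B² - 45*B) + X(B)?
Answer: -4232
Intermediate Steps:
v(B) = B² - 44*B (v(B) = (B² - 45*B) + B = B² - 44*B)
v(48) - 4424 = 48*(-44 + 48) - 4424 = 48*4 - 4424 = 192 - 4424 = -4232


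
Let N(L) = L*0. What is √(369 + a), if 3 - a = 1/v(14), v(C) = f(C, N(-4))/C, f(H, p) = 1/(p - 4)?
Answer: 2*√107 ≈ 20.688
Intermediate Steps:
N(L) = 0
f(H, p) = 1/(-4 + p)
v(C) = -1/(4*C) (v(C) = 1/((-4 + 0)*C) = 1/((-4)*C) = -1/(4*C))
a = 59 (a = 3 - 1/((-¼/14)) = 3 - 1/((-¼*1/14)) = 3 - 1/(-1/56) = 3 - 1*(-56) = 3 + 56 = 59)
√(369 + a) = √(369 + 59) = √428 = 2*√107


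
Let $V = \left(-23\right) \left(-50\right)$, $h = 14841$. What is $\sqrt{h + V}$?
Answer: $\sqrt{15991} \approx 126.46$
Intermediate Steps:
$V = 1150$
$\sqrt{h + V} = \sqrt{14841 + 1150} = \sqrt{15991}$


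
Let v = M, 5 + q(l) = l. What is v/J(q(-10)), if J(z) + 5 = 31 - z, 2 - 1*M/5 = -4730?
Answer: 23660/41 ≈ 577.07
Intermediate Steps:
q(l) = -5 + l
M = 23660 (M = 10 - 5*(-4730) = 10 + 23650 = 23660)
v = 23660
J(z) = 26 - z (J(z) = -5 + (31 - z) = 26 - z)
v/J(q(-10)) = 23660/(26 - (-5 - 10)) = 23660/(26 - 1*(-15)) = 23660/(26 + 15) = 23660/41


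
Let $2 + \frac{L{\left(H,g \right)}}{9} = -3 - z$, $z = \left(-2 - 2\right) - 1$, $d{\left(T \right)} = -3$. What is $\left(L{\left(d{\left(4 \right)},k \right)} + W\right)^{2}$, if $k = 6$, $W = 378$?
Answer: $142884$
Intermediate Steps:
$z = -5$ ($z = -4 - 1 = -5$)
$L{\left(H,g \right)} = 0$ ($L{\left(H,g \right)} = -18 + 9 \left(-3 - -5\right) = -18 + 9 \left(-3 + 5\right) = -18 + 9 \cdot 2 = -18 + 18 = 0$)
$\left(L{\left(d{\left(4 \right)},k \right)} + W\right)^{2} = \left(0 + 378\right)^{2} = 378^{2} = 142884$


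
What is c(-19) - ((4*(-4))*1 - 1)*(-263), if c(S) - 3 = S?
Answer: -4487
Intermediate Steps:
c(S) = 3 + S
c(-19) - ((4*(-4))*1 - 1)*(-263) = (3 - 19) - ((4*(-4))*1 - 1)*(-263) = -16 - (-16*1 - 1)*(-263) = -16 - (-16 - 1)*(-263) = -16 - (-17)*(-263) = -16 - 1*4471 = -16 - 4471 = -4487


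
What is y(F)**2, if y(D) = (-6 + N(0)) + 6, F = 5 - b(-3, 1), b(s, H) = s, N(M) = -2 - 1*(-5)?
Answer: 9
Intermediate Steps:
N(M) = 3 (N(M) = -2 + 5 = 3)
F = 8 (F = 5 - 1*(-3) = 5 + 3 = 8)
y(D) = 3 (y(D) = (-6 + 3) + 6 = -3 + 6 = 3)
y(F)**2 = 3**2 = 9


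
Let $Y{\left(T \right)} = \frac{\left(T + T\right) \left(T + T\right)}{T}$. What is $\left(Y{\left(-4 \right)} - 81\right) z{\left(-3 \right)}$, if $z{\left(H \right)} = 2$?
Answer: $-194$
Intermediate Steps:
$Y{\left(T \right)} = 4 T$ ($Y{\left(T \right)} = \frac{2 T 2 T}{T} = \frac{4 T^{2}}{T} = 4 T$)
$\left(Y{\left(-4 \right)} - 81\right) z{\left(-3 \right)} = \left(4 \left(-4\right) - 81\right) 2 = \left(-16 - 81\right) 2 = \left(-97\right) 2 = -194$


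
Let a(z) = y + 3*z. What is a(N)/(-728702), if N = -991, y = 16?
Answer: 2957/728702 ≈ 0.0040579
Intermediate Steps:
a(z) = 16 + 3*z
a(N)/(-728702) = (16 + 3*(-991))/(-728702) = (16 - 2973)*(-1/728702) = -2957*(-1/728702) = 2957/728702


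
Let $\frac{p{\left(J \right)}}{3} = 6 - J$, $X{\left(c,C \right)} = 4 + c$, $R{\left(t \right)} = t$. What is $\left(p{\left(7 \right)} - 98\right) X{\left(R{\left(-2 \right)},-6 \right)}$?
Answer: $-202$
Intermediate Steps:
$p{\left(J \right)} = 18 - 3 J$ ($p{\left(J \right)} = 3 \left(6 - J\right) = 18 - 3 J$)
$\left(p{\left(7 \right)} - 98\right) X{\left(R{\left(-2 \right)},-6 \right)} = \left(\left(18 - 21\right) - 98\right) \left(4 - 2\right) = \left(\left(18 - 21\right) - 98\right) 2 = \left(-3 - 98\right) 2 = \left(-101\right) 2 = -202$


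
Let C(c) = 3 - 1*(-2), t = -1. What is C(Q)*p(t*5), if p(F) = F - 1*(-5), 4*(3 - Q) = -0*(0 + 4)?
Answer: 0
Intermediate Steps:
Q = 3 (Q = 3 - (-2)*0*(0 + 4) = 3 - (-2)*0*4 = 3 - (-2)*0 = 3 - 1/4*0 = 3 + 0 = 3)
p(F) = 5 + F (p(F) = F + 5 = 5 + F)
C(c) = 5 (C(c) = 3 + 2 = 5)
C(Q)*p(t*5) = 5*(5 - 1*5) = 5*(5 - 5) = 5*0 = 0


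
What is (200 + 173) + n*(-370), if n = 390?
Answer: -143927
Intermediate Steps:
(200 + 173) + n*(-370) = (200 + 173) + 390*(-370) = 373 - 144300 = -143927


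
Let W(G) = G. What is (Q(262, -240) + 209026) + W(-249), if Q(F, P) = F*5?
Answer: 210087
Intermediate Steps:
Q(F, P) = 5*F
(Q(262, -240) + 209026) + W(-249) = (5*262 + 209026) - 249 = (1310 + 209026) - 249 = 210336 - 249 = 210087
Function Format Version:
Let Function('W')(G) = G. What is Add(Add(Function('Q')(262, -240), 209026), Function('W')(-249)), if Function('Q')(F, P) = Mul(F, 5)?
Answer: 210087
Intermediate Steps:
Function('Q')(F, P) = Mul(5, F)
Add(Add(Function('Q')(262, -240), 209026), Function('W')(-249)) = Add(Add(Mul(5, 262), 209026), -249) = Add(Add(1310, 209026), -249) = Add(210336, -249) = 210087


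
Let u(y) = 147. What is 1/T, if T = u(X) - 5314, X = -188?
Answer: -1/5167 ≈ -0.00019354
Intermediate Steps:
T = -5167 (T = 147 - 5314 = -5167)
1/T = 1/(-5167) = -1/5167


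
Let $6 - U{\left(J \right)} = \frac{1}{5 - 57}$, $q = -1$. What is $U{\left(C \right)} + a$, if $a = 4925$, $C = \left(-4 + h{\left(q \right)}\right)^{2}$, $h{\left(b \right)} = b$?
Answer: $\frac{256413}{52} \approx 4931.0$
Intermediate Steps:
$C = 25$ ($C = \left(-4 - 1\right)^{2} = \left(-5\right)^{2} = 25$)
$U{\left(J \right)} = \frac{313}{52}$ ($U{\left(J \right)} = 6 - \frac{1}{5 - 57} = 6 - \frac{1}{-52} = 6 - - \frac{1}{52} = 6 + \frac{1}{52} = \frac{313}{52}$)
$U{\left(C \right)} + a = \frac{313}{52} + 4925 = \frac{256413}{52}$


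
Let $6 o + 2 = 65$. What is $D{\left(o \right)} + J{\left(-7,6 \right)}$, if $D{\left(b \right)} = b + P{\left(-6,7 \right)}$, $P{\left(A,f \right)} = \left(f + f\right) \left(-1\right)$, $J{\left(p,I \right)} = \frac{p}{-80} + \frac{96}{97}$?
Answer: $- \frac{18801}{7760} \approx -2.4228$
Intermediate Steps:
$J{\left(p,I \right)} = \frac{96}{97} - \frac{p}{80}$ ($J{\left(p,I \right)} = p \left(- \frac{1}{80}\right) + 96 \cdot \frac{1}{97} = - \frac{p}{80} + \frac{96}{97} = \frac{96}{97} - \frac{p}{80}$)
$o = \frac{21}{2}$ ($o = - \frac{1}{3} + \frac{1}{6} \cdot 65 = - \frac{1}{3} + \frac{65}{6} = \frac{21}{2} \approx 10.5$)
$P{\left(A,f \right)} = - 2 f$ ($P{\left(A,f \right)} = 2 f \left(-1\right) = - 2 f$)
$D{\left(b \right)} = -14 + b$ ($D{\left(b \right)} = b - 14 = -14 + b$)
$D{\left(o \right)} + J{\left(-7,6 \right)} = \left(-14 + \frac{21}{2}\right) + \left(\frac{96}{97} - - \frac{7}{80}\right) = - \frac{7}{2} + \left(\frac{96}{97} + \frac{7}{80}\right) = - \frac{7}{2} + \frac{8359}{7760} = - \frac{18801}{7760}$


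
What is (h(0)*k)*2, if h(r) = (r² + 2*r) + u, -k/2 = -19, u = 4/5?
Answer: 304/5 ≈ 60.800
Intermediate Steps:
u = ⅘ (u = 4*(⅕) = ⅘ ≈ 0.80000)
k = 38 (k = -2*(-19) = 38)
h(r) = ⅘ + r² + 2*r (h(r) = (r² + 2*r) + ⅘ = ⅘ + r² + 2*r)
(h(0)*k)*2 = ((⅘ + 0² + 2*0)*38)*2 = ((⅘ + 0 + 0)*38)*2 = ((⅘)*38)*2 = (152/5)*2 = 304/5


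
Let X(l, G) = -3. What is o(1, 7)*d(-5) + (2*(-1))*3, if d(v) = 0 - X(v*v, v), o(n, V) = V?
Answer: 15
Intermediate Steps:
d(v) = 3 (d(v) = 0 - 1*(-3) = 0 + 3 = 3)
o(1, 7)*d(-5) + (2*(-1))*3 = 7*3 + (2*(-1))*3 = 21 - 2*3 = 21 - 6 = 15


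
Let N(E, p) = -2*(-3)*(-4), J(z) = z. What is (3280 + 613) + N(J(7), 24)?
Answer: 3869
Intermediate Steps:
N(E, p) = -24 (N(E, p) = 6*(-4) = -24)
(3280 + 613) + N(J(7), 24) = (3280 + 613) - 24 = 3893 - 24 = 3869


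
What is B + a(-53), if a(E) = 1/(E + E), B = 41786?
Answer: 4429315/106 ≈ 41786.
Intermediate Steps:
a(E) = 1/(2*E)
B + a(-53) = 41786 + (½)/(-53) = 41786 + (½)*(-1/53) = 41786 - 1/106 = 4429315/106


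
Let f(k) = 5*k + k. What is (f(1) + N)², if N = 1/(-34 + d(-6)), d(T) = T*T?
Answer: 169/4 ≈ 42.250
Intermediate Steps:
f(k) = 6*k
d(T) = T²
N = ½ (N = 1/(-34 + (-6)²) = 1/(-34 + 36) = 1/2 = ½ ≈ 0.50000)
(f(1) + N)² = (6*1 + ½)² = (6 + ½)² = (13/2)² = 169/4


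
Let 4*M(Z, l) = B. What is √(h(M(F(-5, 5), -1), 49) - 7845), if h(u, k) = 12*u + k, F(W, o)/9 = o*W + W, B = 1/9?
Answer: I*√70161/3 ≈ 88.293*I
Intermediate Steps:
B = ⅑ ≈ 0.11111
F(W, o) = 9*W + 9*W*o (F(W, o) = 9*(o*W + W) = 9*(W*o + W) = 9*(W + W*o) = 9*W + 9*W*o)
M(Z, l) = 1/36 (M(Z, l) = (¼)*(⅑) = 1/36)
h(u, k) = k + 12*u
√(h(M(F(-5, 5), -1), 49) - 7845) = √((49 + 12*(1/36)) - 7845) = √((49 + ⅓) - 7845) = √(148/3 - 7845) = √(-23387/3) = I*√70161/3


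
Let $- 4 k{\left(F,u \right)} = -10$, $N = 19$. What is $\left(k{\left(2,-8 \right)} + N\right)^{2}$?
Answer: $\frac{1849}{4} \approx 462.25$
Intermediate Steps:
$k{\left(F,u \right)} = \frac{5}{2}$ ($k{\left(F,u \right)} = \left(- \frac{1}{4}\right) \left(-10\right) = \frac{5}{2}$)
$\left(k{\left(2,-8 \right)} + N\right)^{2} = \left(\frac{5}{2} + 19\right)^{2} = \left(\frac{43}{2}\right)^{2} = \frac{1849}{4}$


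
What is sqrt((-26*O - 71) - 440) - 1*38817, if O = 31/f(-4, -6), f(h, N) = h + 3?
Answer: -38817 + sqrt(295) ≈ -38800.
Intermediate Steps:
f(h, N) = 3 + h
O = -31 (O = 31/(3 - 4) = 31/(-1) = 31*(-1) = -31)
sqrt((-26*O - 71) - 440) - 1*38817 = sqrt((-26*(-31) - 71) - 440) - 1*38817 = sqrt((806 - 71) - 440) - 38817 = sqrt(735 - 440) - 38817 = sqrt(295) - 38817 = -38817 + sqrt(295)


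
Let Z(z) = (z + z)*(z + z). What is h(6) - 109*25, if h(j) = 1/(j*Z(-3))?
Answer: -588599/216 ≈ -2725.0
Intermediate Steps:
Z(z) = 4*z² (Z(z) = (2*z)*(2*z) = 4*z²)
h(j) = 1/(36*j) (h(j) = 1/(j*(4*(-3)²)) = 1/(j*(4*9)) = 1/(j*36) = 1/(36*j))
h(6) - 109*25 = (1/36)/6 - 109*25 = (1/36)*(⅙) - 2725 = 1/216 - 2725 = -588599/216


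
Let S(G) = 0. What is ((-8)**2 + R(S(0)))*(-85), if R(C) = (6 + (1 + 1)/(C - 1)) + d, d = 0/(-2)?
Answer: -5780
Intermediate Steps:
d = 0 (d = 0*(-1/2) = 0)
R(C) = 6 + 2/(-1 + C) (R(C) = (6 + (1 + 1)/(C - 1)) + 0 = (6 + 2/(-1 + C)) + 0 = 6 + 2/(-1 + C))
((-8)**2 + R(S(0)))*(-85) = ((-8)**2 + 2*(-2 + 3*0)/(-1 + 0))*(-85) = (64 + 2*(-2 + 0)/(-1))*(-85) = (64 + 2*(-1)*(-2))*(-85) = (64 + 4)*(-85) = 68*(-85) = -5780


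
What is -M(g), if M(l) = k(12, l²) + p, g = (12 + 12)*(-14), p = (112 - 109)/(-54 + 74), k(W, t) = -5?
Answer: 97/20 ≈ 4.8500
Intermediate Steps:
p = 3/20 ≈ 0.15000
g = -336 (g = 24*(-14) = -336)
M(l) = -97/20 (M(l) = -5 + 3/20 = -97/20)
-M(g) = -1*(-97/20) = 97/20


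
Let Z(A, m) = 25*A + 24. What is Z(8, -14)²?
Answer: 50176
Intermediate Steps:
Z(A, m) = 24 + 25*A
Z(8, -14)² = (24 + 25*8)² = (24 + 200)² = 224² = 50176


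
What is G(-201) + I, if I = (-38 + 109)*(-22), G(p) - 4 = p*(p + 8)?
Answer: 37235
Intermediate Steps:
G(p) = 4 + p*(8 + p) (G(p) = 4 + p*(p + 8) = 4 + p*(8 + p))
I = -1562 (I = 71*(-22) = -1562)
G(-201) + I = (4 + (-201)² + 8*(-201)) - 1562 = (4 + 40401 - 1608) - 1562 = 38797 - 1562 = 37235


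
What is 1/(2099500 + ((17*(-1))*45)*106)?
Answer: 1/2018410 ≈ 4.9544e-7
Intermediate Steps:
1/(2099500 + ((17*(-1))*45)*106) = 1/(2099500 - 17*45*106) = 1/(2099500 - 765*106) = 1/(2099500 - 81090) = 1/2018410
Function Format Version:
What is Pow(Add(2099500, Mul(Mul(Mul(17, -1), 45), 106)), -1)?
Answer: Rational(1, 2018410) ≈ 4.9544e-7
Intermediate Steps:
Pow(Add(2099500, Mul(Mul(Mul(17, -1), 45), 106)), -1) = Pow(Add(2099500, Mul(Mul(-17, 45), 106)), -1) = Pow(Add(2099500, Mul(-765, 106)), -1) = Pow(Add(2099500, -81090), -1) = Pow(2018410, -1) = Rational(1, 2018410)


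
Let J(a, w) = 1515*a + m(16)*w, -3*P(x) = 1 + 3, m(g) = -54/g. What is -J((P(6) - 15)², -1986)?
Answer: -4930453/12 ≈ -4.1087e+5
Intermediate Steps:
P(x) = -4/3 (P(x) = -(1 + 3)/3 = -⅓*4 = -4/3)
J(a, w) = 1515*a - 27*w/8 (J(a, w) = 1515*a + (-54/16)*w = 1515*a + (-54*1/16)*w = 1515*a - 27*w/8)
-J((P(6) - 15)², -1986) = -(1515*(-4/3 - 15)² - 27/8*(-1986)) = -(1515*(-49/3)² + 26811/4) = -(1515*(2401/9) + 26811/4) = -(1212505/3 + 26811/4) = -1*4930453/12 = -4930453/12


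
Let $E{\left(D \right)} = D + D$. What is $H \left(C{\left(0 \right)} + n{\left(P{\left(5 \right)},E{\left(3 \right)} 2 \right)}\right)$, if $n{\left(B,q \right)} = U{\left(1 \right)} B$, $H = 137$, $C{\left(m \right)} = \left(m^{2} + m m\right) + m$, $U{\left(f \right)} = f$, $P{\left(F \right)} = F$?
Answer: $685$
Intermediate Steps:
$E{\left(D \right)} = 2 D$
$C{\left(m \right)} = m + 2 m^{2}$ ($C{\left(m \right)} = \left(m^{2} + m^{2}\right) + m = 2 m^{2} + m = m + 2 m^{2}$)
$n{\left(B,q \right)} = B$ ($n{\left(B,q \right)} = 1 B = B$)
$H \left(C{\left(0 \right)} + n{\left(P{\left(5 \right)},E{\left(3 \right)} 2 \right)}\right) = 137 \left(0 \left(1 + 2 \cdot 0\right) + 5\right) = 137 \left(0 \left(1 + 0\right) + 5\right) = 137 \left(0 \cdot 1 + 5\right) = 137 \left(0 + 5\right) = 137 \cdot 5 = 685$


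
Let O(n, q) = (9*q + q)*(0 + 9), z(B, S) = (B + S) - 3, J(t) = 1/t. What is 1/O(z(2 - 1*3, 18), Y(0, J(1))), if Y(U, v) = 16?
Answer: 1/1440 ≈ 0.00069444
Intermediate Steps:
J(t) = 1/t
z(B, S) = -3 + B + S
O(n, q) = 90*q (O(n, q) = (10*q)*9 = 90*q)
1/O(z(2 - 1*3, 18), Y(0, J(1))) = 1/(90*16) = 1/1440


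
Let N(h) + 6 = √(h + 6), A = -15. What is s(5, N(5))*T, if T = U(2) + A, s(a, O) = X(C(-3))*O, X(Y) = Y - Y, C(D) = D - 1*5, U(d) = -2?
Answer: 0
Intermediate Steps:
N(h) = -6 + √(6 + h) (N(h) = -6 + √(h + 6) = -6 + √(6 + h))
C(D) = -5 + D (C(D) = D - 5 = -5 + D)
X(Y) = 0
s(a, O) = 0 (s(a, O) = 0*O = 0)
T = -17 (T = -2 - 15 = -17)
s(5, N(5))*T = 0*(-17) = 0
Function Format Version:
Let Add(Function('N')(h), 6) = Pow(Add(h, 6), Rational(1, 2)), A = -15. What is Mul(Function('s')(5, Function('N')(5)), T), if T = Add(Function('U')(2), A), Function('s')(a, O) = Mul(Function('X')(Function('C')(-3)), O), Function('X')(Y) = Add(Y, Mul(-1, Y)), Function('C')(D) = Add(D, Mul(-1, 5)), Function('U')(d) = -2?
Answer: 0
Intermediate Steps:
Function('N')(h) = Add(-6, Pow(Add(6, h), Rational(1, 2))) (Function('N')(h) = Add(-6, Pow(Add(h, 6), Rational(1, 2))) = Add(-6, Pow(Add(6, h), Rational(1, 2))))
Function('C')(D) = Add(-5, D) (Function('C')(D) = Add(D, -5) = Add(-5, D))
Function('X')(Y) = 0
Function('s')(a, O) = 0 (Function('s')(a, O) = Mul(0, O) = 0)
T = -17 (T = Add(-2, -15) = -17)
Mul(Function('s')(5, Function('N')(5)), T) = Mul(0, -17) = 0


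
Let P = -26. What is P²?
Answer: 676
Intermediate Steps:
P² = (-26)² = 676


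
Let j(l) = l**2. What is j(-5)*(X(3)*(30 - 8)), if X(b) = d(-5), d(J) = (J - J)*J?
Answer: 0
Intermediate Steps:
d(J) = 0 (d(J) = 0*J = 0)
X(b) = 0
j(-5)*(X(3)*(30 - 8)) = (-5)**2*(0*(30 - 8)) = 25*(0*22) = 25*0 = 0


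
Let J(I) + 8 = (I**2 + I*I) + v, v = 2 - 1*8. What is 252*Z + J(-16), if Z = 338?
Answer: 85674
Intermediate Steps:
v = -6 (v = 2 - 8 = -6)
J(I) = -14 + 2*I**2 (J(I) = -8 + ((I**2 + I*I) - 6) = -8 + ((I**2 + I**2) - 6) = -8 + (2*I**2 - 6) = -8 + (-6 + 2*I**2) = -14 + 2*I**2)
252*Z + J(-16) = 252*338 + (-14 + 2*(-16)**2) = 85176 + (-14 + 2*256) = 85176 + (-14 + 512) = 85176 + 498 = 85674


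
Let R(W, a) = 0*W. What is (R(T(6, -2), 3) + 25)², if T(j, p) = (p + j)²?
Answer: 625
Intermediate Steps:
T(j, p) = (j + p)²
R(W, a) = 0
(R(T(6, -2), 3) + 25)² = (0 + 25)² = 25² = 625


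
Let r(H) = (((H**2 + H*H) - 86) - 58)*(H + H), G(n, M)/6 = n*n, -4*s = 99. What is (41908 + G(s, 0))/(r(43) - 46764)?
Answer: 364667/2071040 ≈ 0.17608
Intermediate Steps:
s = -99/4 (s = -1/4*99 = -99/4 ≈ -24.750)
G(n, M) = 6*n**2 (G(n, M) = 6*(n*n) = 6*n**2)
r(H) = 2*H*(-144 + 2*H**2) (r(H) = (((H**2 + H**2) - 86) - 58)*(2*H) = ((2*H**2 - 86) - 58)*(2*H) = ((-86 + 2*H**2) - 58)*(2*H) = (-144 + 2*H**2)*(2*H) = 2*H*(-144 + 2*H**2))
(41908 + G(s, 0))/(r(43) - 46764) = (41908 + 6*(-99/4)**2)/(4*43*(-72 + 43**2) - 46764) = (41908 + 6*(9801/16))/(4*43*(-72 + 1849) - 46764) = (41908 + 29403/8)/(4*43*1777 - 46764) = 364667/(8*(305644 - 46764)) = (364667/8)/258880 = (364667/8)*(1/258880) = 364667/2071040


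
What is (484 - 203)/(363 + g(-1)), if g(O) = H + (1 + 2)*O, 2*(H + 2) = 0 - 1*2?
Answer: 281/357 ≈ 0.78712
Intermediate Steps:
H = -3 (H = -2 + (0 - 1*2)/2 = -2 + (0 - 2)/2 = -2 + (1/2)*(-2) = -2 - 1 = -3)
g(O) = -3 + 3*O (g(O) = -3 + (1 + 2)*O = -3 + 3*O)
(484 - 203)/(363 + g(-1)) = (484 - 203)/(363 + (-3 + 3*(-1))) = 281/(363 + (-3 - 3)) = 281/(363 - 6) = 281/357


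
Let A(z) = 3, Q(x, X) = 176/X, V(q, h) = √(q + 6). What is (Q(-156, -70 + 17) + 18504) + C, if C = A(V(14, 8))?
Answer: 980695/53 ≈ 18504.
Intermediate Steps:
V(q, h) = √(6 + q)
C = 3
(Q(-156, -70 + 17) + 18504) + C = (176/(-70 + 17) + 18504) + 3 = (176/(-53) + 18504) + 3 = (176*(-1/53) + 18504) + 3 = (-176/53 + 18504) + 3 = 980536/53 + 3 = 980695/53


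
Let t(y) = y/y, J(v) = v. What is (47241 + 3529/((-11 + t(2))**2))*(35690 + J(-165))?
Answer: 6717960809/4 ≈ 1.6795e+9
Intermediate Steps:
t(y) = 1
(47241 + 3529/((-11 + t(2))**2))*(35690 + J(-165)) = (47241 + 3529/((-11 + 1)**2))*(35690 - 165) = (47241 + 3529/((-10)**2))*35525 = (47241 + 3529/100)*35525 = (4727629/100)*35525 = 6717960809/4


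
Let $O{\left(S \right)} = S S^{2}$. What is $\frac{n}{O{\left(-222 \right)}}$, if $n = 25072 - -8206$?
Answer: $- \frac{16639}{5470524} \approx -0.0030416$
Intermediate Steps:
$n = 33278$ ($n = 25072 + 8206 = 33278$)
$O{\left(S \right)} = S^{3}$
$\frac{n}{O{\left(-222 \right)}} = \frac{33278}{\left(-222\right)^{3}} = \frac{33278}{-10941048} = 33278 \left(- \frac{1}{10941048}\right) = - \frac{16639}{5470524}$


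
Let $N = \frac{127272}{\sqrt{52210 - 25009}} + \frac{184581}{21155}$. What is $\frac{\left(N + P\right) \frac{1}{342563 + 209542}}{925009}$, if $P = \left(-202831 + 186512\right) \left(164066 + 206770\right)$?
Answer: $- \frac{14224792827271}{1200433644156275} + \frac{42424 \sqrt{27201}}{4630535885799315} \approx -0.01185$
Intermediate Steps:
$P = -6051672684$ ($P = \left(-16319\right) 370836 = -6051672684$)
$N = \frac{184581}{21155} + \frac{42424 \sqrt{27201}}{9067}$ ($N = \frac{127272}{\sqrt{27201}} + 184581 \cdot \frac{1}{21155} = 127272 \frac{\sqrt{27201}}{27201} + \frac{184581}{21155} = \frac{42424 \sqrt{27201}}{9067} + \frac{184581}{21155} = \frac{184581}{21155} + \frac{42424 \sqrt{27201}}{9067} \approx 780.41$)
$\frac{\left(N + P\right) \frac{1}{342563 + 209542}}{925009} = \frac{\left(\left(\frac{184581}{21155} + \frac{42424 \sqrt{27201}}{9067}\right) - 6051672684\right) \frac{1}{342563 + 209542}}{925009} = \frac{- \frac{128023135445439}{21155} + \frac{42424 \sqrt{27201}}{9067}}{552105} \cdot \frac{1}{925009} = \left(- \frac{128023135445439}{21155} + \frac{42424 \sqrt{27201}}{9067}\right) \frac{1}{552105} \cdot \frac{1}{925009} = \left(- \frac{14224792827271}{1297753475} + \frac{42424 \sqrt{27201}}{5005936035}\right) \frac{1}{925009} = - \frac{14224792827271}{1200433644156275} + \frac{42424 \sqrt{27201}}{4630535885799315}$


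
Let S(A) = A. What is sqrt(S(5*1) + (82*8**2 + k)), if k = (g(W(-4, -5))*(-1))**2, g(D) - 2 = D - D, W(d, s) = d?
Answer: sqrt(5257) ≈ 72.505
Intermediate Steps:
g(D) = 2 (g(D) = 2 + (D - D) = 2 + 0 = 2)
k = 4 (k = (2*(-1))**2 = (-2)**2 = 4)
sqrt(S(5*1) + (82*8**2 + k)) = sqrt(5*1 + (82*8**2 + 4)) = sqrt(5 + (82*64 + 4)) = sqrt(5 + (5248 + 4)) = sqrt(5 + 5252) = sqrt(5257)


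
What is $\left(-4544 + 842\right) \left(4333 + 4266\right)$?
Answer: $-31833498$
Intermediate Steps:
$\left(-4544 + 842\right) \left(4333 + 4266\right) = \left(-3702\right) 8599 = -31833498$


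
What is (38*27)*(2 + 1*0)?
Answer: 2052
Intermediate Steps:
(38*27)*(2 + 1*0) = 1026*(2 + 0) = 1026*2 = 2052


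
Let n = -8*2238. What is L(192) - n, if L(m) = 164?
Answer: 18068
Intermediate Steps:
n = -17904
L(192) - n = 164 - 1*(-17904) = 164 + 17904 = 18068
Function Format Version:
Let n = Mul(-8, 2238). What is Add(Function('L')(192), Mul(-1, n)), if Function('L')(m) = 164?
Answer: 18068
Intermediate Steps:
n = -17904
Add(Function('L')(192), Mul(-1, n)) = Add(164, Mul(-1, -17904)) = Add(164, 17904) = 18068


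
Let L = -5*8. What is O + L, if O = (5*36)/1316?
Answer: -13115/329 ≈ -39.863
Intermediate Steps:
O = 45/329 (O = 180*(1/1316) = 45/329 ≈ 0.13678)
L = -40
O + L = 45/329 - 40 = -13115/329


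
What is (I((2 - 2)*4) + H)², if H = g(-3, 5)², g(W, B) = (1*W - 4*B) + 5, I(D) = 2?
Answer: 106276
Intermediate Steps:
g(W, B) = 5 + W - 4*B (g(W, B) = (W - 4*B) + 5 = 5 + W - 4*B)
H = 324 (H = (5 - 3 - 4*5)² = (5 - 3 - 20)² = (-18)² = 324)
(I((2 - 2)*4) + H)² = (2 + 324)² = 326² = 106276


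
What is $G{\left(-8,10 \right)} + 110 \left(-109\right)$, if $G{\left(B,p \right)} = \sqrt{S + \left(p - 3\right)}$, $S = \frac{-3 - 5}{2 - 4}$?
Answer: $-11990 + \sqrt{11} \approx -11987.0$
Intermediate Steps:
$S = 4$ ($S = - \frac{8}{-2} = \left(-8\right) \left(- \frac{1}{2}\right) = 4$)
$G{\left(B,p \right)} = \sqrt{1 + p}$ ($G{\left(B,p \right)} = \sqrt{4 + \left(p - 3\right)} = \sqrt{4 + \left(-3 + p\right)} = \sqrt{1 + p}$)
$G{\left(-8,10 \right)} + 110 \left(-109\right) = \sqrt{1 + 10} + 110 \left(-109\right) = \sqrt{11} - 11990 = -11990 + \sqrt{11}$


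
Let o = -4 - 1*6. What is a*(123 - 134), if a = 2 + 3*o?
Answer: 308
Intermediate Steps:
o = -10 (o = -4 - 6 = -10)
a = -28 (a = 2 + 3*(-10) = 2 - 30 = -28)
a*(123 - 134) = -28*(123 - 134) = -28*(-11) = 308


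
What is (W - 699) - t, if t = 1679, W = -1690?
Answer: -4068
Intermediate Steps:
(W - 699) - t = (-1690 - 699) - 1*1679 = -2389 - 1679 = -4068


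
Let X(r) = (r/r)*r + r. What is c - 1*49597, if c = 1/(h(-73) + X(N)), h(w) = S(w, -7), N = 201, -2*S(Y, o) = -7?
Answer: -40223165/811 ≈ -49597.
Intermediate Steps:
S(Y, o) = 7/2 (S(Y, o) = -½*(-7) = 7/2)
h(w) = 7/2
X(r) = 2*r (X(r) = 1*r + r = r + r = 2*r)
c = 2/811 (c = 1/(7/2 + 2*201) = 1/(7/2 + 402) = 1/(811/2) = 2/811 ≈ 0.0024661)
c - 1*49597 = 2/811 - 1*49597 = 2/811 - 49597 = -40223165/811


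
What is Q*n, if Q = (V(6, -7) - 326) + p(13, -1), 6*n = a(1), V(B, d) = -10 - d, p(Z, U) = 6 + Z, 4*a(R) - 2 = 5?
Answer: -1085/12 ≈ -90.417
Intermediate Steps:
a(R) = 7/4 (a(R) = ½ + (¼)*5 = ½ + 5/4 = 7/4)
n = 7/24 (n = (⅙)*(7/4) = 7/24 ≈ 0.29167)
Q = -310 (Q = ((-10 - 1*(-7)) - 326) + (6 + 13) = ((-10 + 7) - 326) + 19 = (-3 - 326) + 19 = -329 + 19 = -310)
Q*n = -310*7/24 = -1085/12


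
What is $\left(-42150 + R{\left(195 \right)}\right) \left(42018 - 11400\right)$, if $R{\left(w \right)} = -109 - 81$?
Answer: $-1296366120$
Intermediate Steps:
$R{\left(w \right)} = -190$ ($R{\left(w \right)} = -109 - 81 = -190$)
$\left(-42150 + R{\left(195 \right)}\right) \left(42018 - 11400\right) = \left(-42150 - 190\right) \left(42018 - 11400\right) = \left(-42340\right) 30618 = -1296366120$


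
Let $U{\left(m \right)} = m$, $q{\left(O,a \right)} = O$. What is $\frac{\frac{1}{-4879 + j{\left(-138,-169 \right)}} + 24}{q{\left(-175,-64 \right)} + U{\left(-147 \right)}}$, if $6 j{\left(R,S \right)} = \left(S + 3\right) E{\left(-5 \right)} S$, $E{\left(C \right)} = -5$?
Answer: $- \frac{2034525}{27296584} \approx -0.074534$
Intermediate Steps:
$j{\left(R,S \right)} = \frac{S \left(-15 - 5 S\right)}{6}$ ($j{\left(R,S \right)} = \frac{\left(S + 3\right) \left(-5\right) S}{6} = \frac{\left(3 + S\right) \left(-5\right) S}{6} = \frac{\left(-15 - 5 S\right) S}{6} = \frac{S \left(-15 - 5 S\right)}{6}$)
$\frac{\frac{1}{-4879 + j{\left(-138,-169 \right)}} + 24}{q{\left(-175,-64 \right)} + U{\left(-147 \right)}} = \frac{\frac{1}{-4879 - - \frac{845 \left(3 - 169\right)}{6}} + 24}{-175 - 147} = \frac{\frac{1}{-4879 - \left(- \frac{845}{6}\right) \left(-166\right)} + 24}{-322} = \left(\frac{1}{-4879 - \frac{70135}{3}} + 24\right) \left(- \frac{1}{322}\right) = \left(\frac{1}{- \frac{84772}{3}} + 24\right) \left(- \frac{1}{322}\right) = \left(- \frac{3}{84772} + 24\right) \left(- \frac{1}{322}\right) = \frac{2034525}{84772} \left(- \frac{1}{322}\right) = - \frac{2034525}{27296584}$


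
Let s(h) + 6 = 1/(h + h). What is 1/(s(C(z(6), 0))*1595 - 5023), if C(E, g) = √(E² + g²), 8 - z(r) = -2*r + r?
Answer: -28/407009 ≈ -6.8795e-5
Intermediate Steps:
z(r) = 8 + r (z(r) = 8 - (-2*r + r) = 8 - (-1)*r = 8 + r)
s(h) = -6 + 1/(2*h) (s(h) = -6 + 1/(h + h) = -6 + 1/(2*h))
1/(s(C(z(6), 0))*1595 - 5023) = 1/((-6 + 1/(2*(√((8 + 6)² + 0²))))*1595 - 5023) = 1/((-6 + 1/(2*(√(14² + 0))))*1595 - 5023) = 1/((-6 + 1/(2*(√(196 + 0))))*1595 - 5023) = 1/((-6 + 1/(2*(√196)))*1595 - 5023) = 1/((-6 + (½)/14)*1595 - 5023) = 1/((-6 + (½)*(1/14))*1595 - 5023) = 1/((-6 + 1/28)*1595 - 5023) = 1/(-167/28*1595 - 5023) = 1/(-266365/28 - 5023) = 1/(-407009/28) = -28/407009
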